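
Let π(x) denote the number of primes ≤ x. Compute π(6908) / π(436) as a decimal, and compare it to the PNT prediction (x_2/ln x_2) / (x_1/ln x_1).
π(6908)/π(436) = 888/84 ≈ 10.5714;  PNT prediction ≈ 10.8925.

π(436) = 84 and π(6908) = 888, so π(6908)/π(436) ≈ 10.5714. The PNT-predicted ratio is (6908/ln(6908)) / (436/ln(436)) ≈ 10.8925. The two agree to within a few percent, as expected.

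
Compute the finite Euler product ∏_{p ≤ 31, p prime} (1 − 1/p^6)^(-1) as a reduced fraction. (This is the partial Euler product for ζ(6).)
∏ = 21845630847366461901783214359247811231609675/21473219492121468455585352466296495056879616

The primes p ≤ 31 are [2, 3, 5, 7, 11, 13, 17, 19, 23, 29, 31]. For each prime, (1 − 1/p^6)^(-1) = p^6 / (p^6 − 1). The product is (1 − 1/2^6)^(-1), (1 − 1/3^6)^(-1), (1 − 1/5^6)^(-1), (1 − 1/7^6)^(-1), (1 − 1/11^6)^(-1), (1 − 1/13^6)^(-1), (1 − 1/17^6)^(-1), (1 − 1/19^6)^(-1), (1 − 1/23^6)^(-1), (1 − 1/29^6)^(-1), (1 − 1/31^6)^(-1) = ∏ p^6 / (p^6 − 1) = 21845630847366461901783214359247811231609675/21473219492121468455585352466296495056879616.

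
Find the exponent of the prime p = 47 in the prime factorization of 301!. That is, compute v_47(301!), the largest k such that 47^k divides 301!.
v_47(301!) = 6

Legendre's formula: v_p(n!) = Σ_{k ≥ 1} ⌊n / p^k⌋. For p = 47, n = 301, the terms are:
  ⌊301/47^1⌋ = ⌊301/47⌋ = 6
(the next term ⌊301/47^2⌋ = 0, terminating the sum). Summing: v_47(301!) = 6 = 6.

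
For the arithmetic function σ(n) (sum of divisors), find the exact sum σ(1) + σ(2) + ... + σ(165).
Σ_{n ≤ 165} σ(n) = 22455

Compute σ(n) for each 1 ≤ n ≤ 165: σ(1) = 1, σ(2) = 3, σ(3) = 4, σ(4) = 7, σ(5) = 6, σ(6) = 12, σ(7) = 8, σ(8) = 15, σ(9) = 13, σ(10) = 18, σ(11) = 12, σ(12) = 28, σ(13) = 14, σ(14) = 24, σ(15) = 24, σ(16) = 31, σ(17) = 18, σ(18) = 39, σ(19) = 20, σ(20) = 42, σ(21) = 32, σ(22) = 36, σ(23) = 24, σ(24) = 60, σ(25) = 31, σ(26) = 42, σ(27) = 40, σ(28) = 56, σ(29) = 30, σ(30) = 72, σ(31) = 32, σ(32) = 63, σ(33) = 48, σ(34) = 54, σ(35) = 48, σ(36) = 91, σ(37) = 38, σ(38) = 60, σ(39) = 56, σ(40) = 90, σ(41) = 42, σ(42) = 96, σ(43) = 44, σ(44) = 84, σ(45) = 78, σ(46) = 72, σ(47) = 48, σ(48) = 124, σ(49) = 57, σ(50) = 93, σ(51) = 72, σ(52) = 98, σ(53) = 54, σ(54) = 120, σ(55) = 72, σ(56) = 120, σ(57) = 80, σ(58) = 90, σ(59) = 60, σ(60) = 168, σ(61) = 62, σ(62) = 96, σ(63) = 104, σ(64) = 127, σ(65) = 84, σ(66) = 144, σ(67) = 68, σ(68) = 126, σ(69) = 96, σ(70) = 144, σ(71) = 72, σ(72) = 195, σ(73) = 74, σ(74) = 114, σ(75) = 124, σ(76) = 140, σ(77) = 96, σ(78) = 168, σ(79) = 80, σ(80) = 186, σ(81) = 121, σ(82) = 126, σ(83) = 84, σ(84) = 224, σ(85) = 108, σ(86) = 132, σ(87) = 120, σ(88) = 180, σ(89) = 90, σ(90) = 234, σ(91) = 112, σ(92) = 168, σ(93) = 128, σ(94) = 144, σ(95) = 120, σ(96) = 252, σ(97) = 98, σ(98) = 171, σ(99) = 156, σ(100) = 217, σ(101) = 102, σ(102) = 216, σ(103) = 104, σ(104) = 210, σ(105) = 192, σ(106) = 162, σ(107) = 108, σ(108) = 280, σ(109) = 110, σ(110) = 216, σ(111) = 152, σ(112) = 248, σ(113) = 114, σ(114) = 240, σ(115) = 144, σ(116) = 210, σ(117) = 182, σ(118) = 180, σ(119) = 144, σ(120) = 360, σ(121) = 133, σ(122) = 186, σ(123) = 168, σ(124) = 224, σ(125) = 156, σ(126) = 312, σ(127) = 128, σ(128) = 255, σ(129) = 176, σ(130) = 252, σ(131) = 132, σ(132) = 336, σ(133) = 160, σ(134) = 204, σ(135) = 240, σ(136) = 270, σ(137) = 138, σ(138) = 288, σ(139) = 140, σ(140) = 336, σ(141) = 192, σ(142) = 216, σ(143) = 168, σ(144) = 403, σ(145) = 180, σ(146) = 222, σ(147) = 228, σ(148) = 266, σ(149) = 150, σ(150) = 372, σ(151) = 152, σ(152) = 300, σ(153) = 234, σ(154) = 288, σ(155) = 192, σ(156) = 392, σ(157) = 158, σ(158) = 240, σ(159) = 216, σ(160) = 378, σ(161) = 192, σ(162) = 363, σ(163) = 164, σ(164) = 294, σ(165) = 288. Summing all 165 values: 22455. (Average order: Σ_{n ≤ x} σ(n) ~ (π²/12) x². For x = 165, (π²/12)·165² ≈ 22391.66.)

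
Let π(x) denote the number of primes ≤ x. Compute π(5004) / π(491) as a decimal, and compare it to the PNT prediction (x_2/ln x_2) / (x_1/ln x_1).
π(5004)/π(491) = 670/94 ≈ 7.1277;  PNT prediction ≈ 7.4138.

π(491) = 94 and π(5004) = 670, so π(5004)/π(491) ≈ 7.1277. The PNT-predicted ratio is (5004/ln(5004)) / (491/ln(491)) ≈ 7.4138. The two agree to within a few percent, as expected.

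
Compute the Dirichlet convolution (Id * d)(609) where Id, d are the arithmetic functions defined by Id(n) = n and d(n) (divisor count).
(Id * d)(609) = 1395

Divisors of 609: [1, 3, 7, 21, 29, 87, 203, 609]. For each d | 609:
  d = 1: Id(1) · d(609/1) = 1 · 8 = 8
  d = 3: Id(3) · d(609/3) = 3 · 4 = 12
  d = 7: Id(7) · d(609/7) = 7 · 4 = 28
  d = 21: Id(21) · d(609/21) = 21 · 2 = 42
  d = 29: Id(29) · d(609/29) = 29 · 4 = 116
  d = 87: Id(87) · d(609/87) = 87 · 2 = 174
  d = 203: Id(203) · d(609/203) = 203 · 2 = 406
  d = 609: Id(609) · d(609/609) = 609 · 1 = 609
Summing: (Id * d)(609) = 8 + 12 + 28 + 42 + 116 + 174 + 406 + 609 = 1395.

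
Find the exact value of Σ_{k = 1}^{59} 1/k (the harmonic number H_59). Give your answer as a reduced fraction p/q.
H_59 = 15063255090319832863132951/3230237388259077233637600

Direct summation: H_59 = 1 + 1/2 + ... + 1/59. The least common denominator is lcm(1, ..., 59) = 9690712164777231700912800; over this denominator the numerator is 9690712164777231700912800 + 4845356082388615850456400 + 3230237388259077233637600 + 2422678041194307925228200 + 1938142432955446340182560 + 1615118694129538616818800 + 1384387452111033100130400 + 1211339020597153962614100 + 1076745796086359077879200 + 969071216477723170091280 + 880973833161566518264800 + 807559347064769308409400 + 745439397290556284685600 + 692193726055516550065200 + 646047477651815446727520 + 605669510298576981307050 + 570041892045719511818400 + 538372898043179538939600 + 510037482356696405311200 + 484535608238861585045640 + 461462484037011033376800 + 440486916580783259132400 + 421335311512053552213600 + 403779673532384654204700 + 387628486591089268036512 + 372719698645278142342800 + 358915265362119692626400 + 346096863027758275032600 + 334162488440594196583200 + 323023738825907723363760 + 312603618218620377448800 + 302834755149288490653525 + 293657944387188839421600 + 285020946022859755909200 + 276877490422206620026080 + 269186449021589769469800 + 261911139588573829754400 + 255018741178348202655600 + 248479799096852094895200 + 242267804119430792522820 + 236358833287249553680800 + 230731242018505516688400 + 225365399180865853509600 + 220243458290391629566200 + 215349159217271815575840 + 210667655756026776106800 + 206185365208026206402400 + 201889836766192327102350 + 197769636015861871447200 + 193814243295544634018256 + 190013964015239837272800 + 186359849322639071171400 + 182843625750513805677600 + 179457632681059846313200 + 176194766632313303652960 + 173048431513879137516300 + 170012494118898801770400 + 167081244220297098291600 + 164249358725037825439200 = 45189765270959498589398853, so H_59 = 45189765270959498589398853/9690712164777231700912800; reducing by gcd(45189765270959498589398853, 9690712164777231700912800) = 3 gives 15063255090319832863132951/3230237388259077233637600 ≈ 4.66320. (The PNT-adjacent estimate ln(59) + γ ≈ 4.65475 matches within O(1/n).)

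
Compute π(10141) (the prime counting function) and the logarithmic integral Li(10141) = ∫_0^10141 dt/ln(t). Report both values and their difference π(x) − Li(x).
π(10141) = 1245;  Li(10141) ≈ 1261.43;  π(x) − Li(x) ≈ -16.43.

Direct count of primes ≤ 10141 gives π(10141) = 1245. Numerical evaluation of the logarithmic integral gives Li(10141) ≈ 1261.43. The difference π(x) − Li(x) ≈ -16.43 is typically negative for small/moderate x (Li(x) overestimates), though Littlewood's theorem shows this sign changes infinitely often.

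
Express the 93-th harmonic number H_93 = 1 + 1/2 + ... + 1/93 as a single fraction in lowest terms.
H_93 = 3676622671662732154792749821908124918261/718766754945489455304472257065075294400

Direct summation: H_93 = 1 + 1/2 + ... + 1/93. The least common denominator is lcm(1, ..., 93) = 718766754945489455304472257065075294400; over this denominator the numerator is 718766754945489455304472257065075294400 + 359383377472744727652236128532537647200 + 239588918315163151768157419021691764800 + 179691688736372363826118064266268823600 + 143753350989097891060894451413015058880 + 119794459157581575884078709510845882400 + 102680964992212779329210322437867899200 + 89845844368186181913059032133134411800 + 79862972771721050589385806340563921600 + 71876675494548945530447225706507529440 + 65342432267771768664042932460461390400 + 59897229578790787942039354755422941200 + 55289750380422265792651712081928868800 + 51340482496106389664605161218933949600 + 47917783663032630353631483804338352960 + 44922922184093090956529516066567205900 + 42280397349734673841439544533239723200 + 39931486385860525294692903170281960800 + 37829829207657339752866960898161857600 + 35938337747274472765223612853253764720 + 34226988330737593109736774145955966400 + 32671216133885884332021466230230695200 + 31250728475890845882803141611525012800 + 29948614789395393971019677377711470600 + 28750670197819578212178890282603011776 + 27644875190211132896325856040964434400 + 26620990923907016863128602113521307200 + 25670241248053194832302580609466974800 + 24785060515361705355326629553968113600 + 23958891831516315176815741902169176480 + 23186024353080305009821685711776622400 + 22461461092046545478264758033283602950 + 21780810755923922888014310820153796800 + 21140198674867336920719772266619861600 + 20536192998442555865842064487573579840 + 19965743192930262647346451585140980400 + 19426128512040255548769520461218251200 + 18914914603828669876433480449080928800 + 18429916793474088597550570693976289600 + 17969168873637236382611806426626882360 + 17530896462085108665962737977196958400 + 17113494165368796554868387072977983200 + 16715505928964871053592378071280820800 + 16335608066942942166010733115115347600 + 15972594554344210117877161268112784320 + 15625364237945422941401570805762506400 + 15292909679691265006478133129044155200 + 14974307394697696985509838688855735300 + 14668709284601825618458617491123985600 + 14375335098909789106089445141301505888 + 14093465783244891280479848177746574400 + 13822437595105566448162928020482217200 + 13561636885763951986876835038963684800 + 13310495461953508431564301056760653600 + 13068486453554353732808586492092278080 + 12835120624026597416151290304733487400 + 12609943069219113250955653632720619200 + 12392530257680852677663314776984056800 + 12182487371957448394991055204492801600 + 11979445915758157588407870951084588240 + 11783061556483433693515938640411070400 + 11593012176540152504910842855888311200 + 11408996110245864369912258048651988800 + 11230730546023272739132379016641801475 + 11057950076084453158530342416385773760 + 10890405377961961444007155410076898400 + 10727862014111782914992123239777243200 + 10570099337433668460359886133309930800 + 10416909491963615294267713870508337600 + 10268096499221277932921032243786789920 + 10123475421767457116964397986832046400 + 9982871596465131323673225792570490200 + 9846119930760129524718798041987332800 + 9713064256020127774384760230609125600 + 9583556732606526070726296760867670592 + 9457457301914334938216740224540464400 + 9334633181110252666291847494351627200 + 9214958396737044298775285346988144800 + 9098313353740372851955345026140193600 + 8984584436818618191305903213313441180 + 8873663641302338954376200704507102400 + 8765448231042554332981368988598479200 + 8659840421029993437403280205603316800 + 8556747082684398277434193536488991600 + 8456079469946934768287908906647944640 + 8357752964482435526796189035640410400 + 8261686838453901785108876517989371200 + 8167804033471471083005366557557673800 + 8076030954443701744994070304101969600 + 7986297277172105058938580634056392160 + 7898535768631752256093101725989838400 + 7812682118972711470700785402881253200 + 7728674784360101669940561903925540800 = 3676622671662732154792749821908124918261, so H_93 = 3676622671662732154792749821908124918261/718766754945489455304472257065075294400 (already in lowest terms) ≈ 5.11518. (The PNT-adjacent estimate ln(93) + γ ≈ 5.10982 matches within O(1/n).)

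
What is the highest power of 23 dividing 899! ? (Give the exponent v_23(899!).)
v_23(899!) = 40

Legendre's formula: v_p(n!) = Σ_{k ≥ 1} ⌊n / p^k⌋. For p = 23, n = 899, the terms are:
  ⌊899/23^1⌋ = ⌊899/23⌋ = 39
  ⌊899/23^2⌋ = ⌊899/529⌋ = 1
(the next term ⌊899/23^3⌋ = 0, terminating the sum). Summing: v_23(899!) = 39 + 1 = 40.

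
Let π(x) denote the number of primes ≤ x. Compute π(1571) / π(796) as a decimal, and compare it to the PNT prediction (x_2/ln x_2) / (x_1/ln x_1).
π(1571)/π(796) = 248/138 ≈ 1.7971;  PNT prediction ≈ 1.7913.

π(796) = 138 and π(1571) = 248, so π(1571)/π(796) ≈ 1.7971. The PNT-predicted ratio is (1571/ln(1571)) / (796/ln(796)) ≈ 1.7913. The two agree to within a few percent, as expected.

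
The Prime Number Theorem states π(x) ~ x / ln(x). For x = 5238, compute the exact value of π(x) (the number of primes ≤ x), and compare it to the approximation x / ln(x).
π(5238) = 697;  x/ln(x) ≈ 611.65;  relative error ≈ 12.25%.

Directly count primes up to 5238: π(5238) = 697. The PNT approximation gives 5238/ln(5238) ≈ 5238/8.56370 ≈ 611.65. Relative error (π(x) − x/ln(x)) / π(x) ≈ 12.25%; the approximation is known to undercount slightly (Li(x) is a better estimate).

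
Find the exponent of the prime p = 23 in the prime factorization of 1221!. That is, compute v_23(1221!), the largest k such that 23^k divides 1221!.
v_23(1221!) = 55

Legendre's formula: v_p(n!) = Σ_{k ≥ 1} ⌊n / p^k⌋. For p = 23, n = 1221, the terms are:
  ⌊1221/23^1⌋ = ⌊1221/23⌋ = 53
  ⌊1221/23^2⌋ = ⌊1221/529⌋ = 2
(the next term ⌊1221/23^3⌋ = 0, terminating the sum). Summing: v_23(1221!) = 53 + 2 = 55.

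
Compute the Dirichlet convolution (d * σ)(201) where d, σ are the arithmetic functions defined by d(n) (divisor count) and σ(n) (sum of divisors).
(d * σ)(201) = 420

Divisors of 201: [1, 3, 67, 201]. For each d | 201:
  d = 1: d(1) · σ(201/1) = 1 · 272 = 272
  d = 3: d(3) · σ(201/3) = 2 · 68 = 136
  d = 67: d(67) · σ(201/67) = 2 · 4 = 8
  d = 201: d(201) · σ(201/201) = 4 · 1 = 4
Summing: (d * σ)(201) = 272 + 136 + 8 + 4 = 420.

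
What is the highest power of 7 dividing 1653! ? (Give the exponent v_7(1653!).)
v_7(1653!) = 273

Legendre's formula: v_p(n!) = Σ_{k ≥ 1} ⌊n / p^k⌋. For p = 7, n = 1653, the terms are:
  ⌊1653/7^1⌋ = ⌊1653/7⌋ = 236
  ⌊1653/7^2⌋ = ⌊1653/49⌋ = 33
  ⌊1653/7^3⌋ = ⌊1653/343⌋ = 4
(the next term ⌊1653/7^4⌋ = 0, terminating the sum). Summing: v_7(1653!) = 236 + 33 + 4 = 273.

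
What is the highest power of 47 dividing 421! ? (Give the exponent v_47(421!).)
v_47(421!) = 8

Legendre's formula: v_p(n!) = Σ_{k ≥ 1} ⌊n / p^k⌋. For p = 47, n = 421, the terms are:
  ⌊421/47^1⌋ = ⌊421/47⌋ = 8
(the next term ⌊421/47^2⌋ = 0, terminating the sum). Summing: v_47(421!) = 8 = 8.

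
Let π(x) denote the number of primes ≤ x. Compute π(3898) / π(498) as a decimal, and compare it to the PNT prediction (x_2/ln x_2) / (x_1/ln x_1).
π(3898)/π(498) = 539/94 ≈ 5.7340;  PNT prediction ≈ 5.8794.

π(498) = 94 and π(3898) = 539, so π(3898)/π(498) ≈ 5.7340. The PNT-predicted ratio is (3898/ln(3898)) / (498/ln(498)) ≈ 5.8794. The two agree to within a few percent, as expected.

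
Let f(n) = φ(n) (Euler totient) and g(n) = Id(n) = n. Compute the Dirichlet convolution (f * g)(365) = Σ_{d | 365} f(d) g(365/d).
(φ * Id)(365) = 1305

Divisors of 365: [1, 5, 73, 365]. For each d | 365:
  d = 1: φ(1) · Id(365/1) = 1 · 365 = 365
  d = 5: φ(5) · Id(365/5) = 4 · 73 = 292
  d = 73: φ(73) · Id(365/73) = 72 · 5 = 360
  d = 365: φ(365) · Id(365/365) = 288 · 1 = 288
Summing: (φ * Id)(365) = 365 + 292 + 360 + 288 = 1305.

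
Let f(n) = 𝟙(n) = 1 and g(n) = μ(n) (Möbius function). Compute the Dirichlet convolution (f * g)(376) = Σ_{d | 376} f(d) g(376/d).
(𝟙 * μ)(376) = 0

Divisors of 376: [1, 2, 4, 8, 47, 94, 188, 376]. For each d | 376:
  d = 1: 𝟙(1) · μ(376/1) = 1 · 0 = 0
  d = 2: 𝟙(2) · μ(376/2) = 1 · 0 = 0
  d = 4: 𝟙(4) · μ(376/4) = 1 · 1 = 1
  d = 8: 𝟙(8) · μ(376/8) = 1 · -1 = -1
  d = 47: 𝟙(47) · μ(376/47) = 1 · 0 = 0
  d = 94: 𝟙(94) · μ(376/94) = 1 · 0 = 0
  d = 188: 𝟙(188) · μ(376/188) = 1 · -1 = -1
  d = 376: 𝟙(376) · μ(376/376) = 1 · 1 = 1
Summing: (𝟙 * μ)(376) = 0 + 0 + 1 + -1 + 0 + 0 + -1 + 1 = 0.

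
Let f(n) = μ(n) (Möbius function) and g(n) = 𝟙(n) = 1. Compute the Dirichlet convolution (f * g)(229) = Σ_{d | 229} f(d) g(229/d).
(μ * 𝟙)(229) = 0

Divisors of 229: [1, 229]. For each d | 229:
  d = 1: μ(1) · 𝟙(229/1) = 1 · 1 = 1
  d = 229: μ(229) · 𝟙(229/229) = -1 · 1 = -1
Summing: (μ * 𝟙)(229) = 1 + -1 = 0.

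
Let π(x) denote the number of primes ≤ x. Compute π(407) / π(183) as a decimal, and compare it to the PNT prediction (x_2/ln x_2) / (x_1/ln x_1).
π(407)/π(183) = 79/42 ≈ 1.8810;  PNT prediction ≈ 1.9282.

π(183) = 42 and π(407) = 79, so π(407)/π(183) ≈ 1.8810. The PNT-predicted ratio is (407/ln(407)) / (183/ln(183)) ≈ 1.9282. The two agree to within a few percent, as expected.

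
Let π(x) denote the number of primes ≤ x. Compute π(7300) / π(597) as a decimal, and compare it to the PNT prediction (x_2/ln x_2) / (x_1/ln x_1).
π(7300)/π(597) = 930/108 ≈ 8.6111;  PNT prediction ≈ 8.7862.

π(597) = 108 and π(7300) = 930, so π(7300)/π(597) ≈ 8.6111. The PNT-predicted ratio is (7300/ln(7300)) / (597/ln(597)) ≈ 8.7862. The two agree to within a few percent, as expected.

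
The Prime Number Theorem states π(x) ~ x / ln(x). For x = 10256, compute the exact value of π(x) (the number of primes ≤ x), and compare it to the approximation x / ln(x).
π(10256) = 1257;  x/ln(x) ≈ 1110.48;  relative error ≈ 11.66%.

Directly count primes up to 10256: π(10256) = 1257. The PNT approximation gives 10256/ln(10256) ≈ 10256/9.23562 ≈ 1110.48. Relative error (π(x) − x/ln(x)) / π(x) ≈ 11.66%; the approximation is known to undercount slightly (Li(x) is a better estimate).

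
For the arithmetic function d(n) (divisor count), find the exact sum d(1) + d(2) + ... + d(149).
Σ_{n ≤ 149} d(n) = 768

Compute d(n) for each 1 ≤ n ≤ 149: d(1) = 1, d(2) = 2, d(3) = 2, d(4) = 3, d(5) = 2, d(6) = 4, d(7) = 2, d(8) = 4, d(9) = 3, d(10) = 4, d(11) = 2, d(12) = 6, d(13) = 2, d(14) = 4, d(15) = 4, d(16) = 5, d(17) = 2, d(18) = 6, d(19) = 2, d(20) = 6, d(21) = 4, d(22) = 4, d(23) = 2, d(24) = 8, d(25) = 3, d(26) = 4, d(27) = 4, d(28) = 6, d(29) = 2, d(30) = 8, d(31) = 2, d(32) = 6, d(33) = 4, d(34) = 4, d(35) = 4, d(36) = 9, d(37) = 2, d(38) = 4, d(39) = 4, d(40) = 8, d(41) = 2, d(42) = 8, d(43) = 2, d(44) = 6, d(45) = 6, d(46) = 4, d(47) = 2, d(48) = 10, d(49) = 3, d(50) = 6, d(51) = 4, d(52) = 6, d(53) = 2, d(54) = 8, d(55) = 4, d(56) = 8, d(57) = 4, d(58) = 4, d(59) = 2, d(60) = 12, d(61) = 2, d(62) = 4, d(63) = 6, d(64) = 7, d(65) = 4, d(66) = 8, d(67) = 2, d(68) = 6, d(69) = 4, d(70) = 8, d(71) = 2, d(72) = 12, d(73) = 2, d(74) = 4, d(75) = 6, d(76) = 6, d(77) = 4, d(78) = 8, d(79) = 2, d(80) = 10, d(81) = 5, d(82) = 4, d(83) = 2, d(84) = 12, d(85) = 4, d(86) = 4, d(87) = 4, d(88) = 8, d(89) = 2, d(90) = 12, d(91) = 4, d(92) = 6, d(93) = 4, d(94) = 4, d(95) = 4, d(96) = 12, d(97) = 2, d(98) = 6, d(99) = 6, d(100) = 9, d(101) = 2, d(102) = 8, d(103) = 2, d(104) = 8, d(105) = 8, d(106) = 4, d(107) = 2, d(108) = 12, d(109) = 2, d(110) = 8, d(111) = 4, d(112) = 10, d(113) = 2, d(114) = 8, d(115) = 4, d(116) = 6, d(117) = 6, d(118) = 4, d(119) = 4, d(120) = 16, d(121) = 3, d(122) = 4, d(123) = 4, d(124) = 6, d(125) = 4, d(126) = 12, d(127) = 2, d(128) = 8, d(129) = 4, d(130) = 8, d(131) = 2, d(132) = 12, d(133) = 4, d(134) = 4, d(135) = 8, d(136) = 8, d(137) = 2, d(138) = 8, d(139) = 2, d(140) = 12, d(141) = 4, d(142) = 4, d(143) = 4, d(144) = 15, d(145) = 4, d(146) = 4, d(147) = 6, d(148) = 6, d(149) = 2. Summing all 149 values: 768. (Dirichlet's divisor formula: Σ_{n ≤ x} d(n) = x ln(x) + (2γ − 1) x + O(√x). For x = 149, the asymptotic estimate is ≈ 768.60.)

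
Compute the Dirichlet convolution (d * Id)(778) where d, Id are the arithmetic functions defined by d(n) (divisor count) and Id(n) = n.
(d * Id)(778) = 1564

Divisors of 778: [1, 2, 389, 778]. For each d | 778:
  d = 1: d(1) · Id(778/1) = 1 · 778 = 778
  d = 2: d(2) · Id(778/2) = 2 · 389 = 778
  d = 389: d(389) · Id(778/389) = 2 · 2 = 4
  d = 778: d(778) · Id(778/778) = 4 · 1 = 4
Summing: (d * Id)(778) = 778 + 778 + 4 + 4 = 1564.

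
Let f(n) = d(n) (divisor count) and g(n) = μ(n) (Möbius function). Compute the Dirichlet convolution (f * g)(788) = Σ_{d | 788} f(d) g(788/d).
(d * μ)(788) = 1

Divisors of 788: [1, 2, 4, 197, 394, 788]. For each d | 788:
  d = 1: d(1) · μ(788/1) = 1 · 0 = 0
  d = 2: d(2) · μ(788/2) = 2 · 1 = 2
  d = 4: d(4) · μ(788/4) = 3 · -1 = -3
  d = 197: d(197) · μ(788/197) = 2 · 0 = 0
  d = 394: d(394) · μ(788/394) = 4 · -1 = -4
  d = 788: d(788) · μ(788/788) = 6 · 1 = 6
Summing: (d * μ)(788) = 0 + 2 + -3 + 0 + -4 + 6 = 1.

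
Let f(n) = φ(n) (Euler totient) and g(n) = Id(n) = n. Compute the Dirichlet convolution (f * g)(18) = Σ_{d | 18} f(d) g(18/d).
(φ * Id)(18) = 63

Divisors of 18: [1, 2, 3, 6, 9, 18]. For each d | 18:
  d = 1: φ(1) · Id(18/1) = 1 · 18 = 18
  d = 2: φ(2) · Id(18/2) = 1 · 9 = 9
  d = 3: φ(3) · Id(18/3) = 2 · 6 = 12
  d = 6: φ(6) · Id(18/6) = 2 · 3 = 6
  d = 9: φ(9) · Id(18/9) = 6 · 2 = 12
  d = 18: φ(18) · Id(18/18) = 6 · 1 = 6
Summing: (φ * Id)(18) = 18 + 9 + 12 + 6 + 12 + 6 = 63.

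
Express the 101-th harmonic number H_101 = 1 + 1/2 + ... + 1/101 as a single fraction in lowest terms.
H_101 = 1463919079240743966268954674710929768361083/281670315928038407744716588098661706369472

Direct summation: H_101 = 1 + 1/2 + ... + 1/101. The least common denominator is lcm(1, ..., 101) = 7041757898200960193617914702466542659236800; over this denominator the numerator is 7041757898200960193617914702466542659236800 + 3520878949100480096808957351233271329618400 + 2347252632733653397872638234155514219745600 + 1760439474550240048404478675616635664809200 + 1408351579640192038723582940493308531847360 + 1173626316366826698936319117077757109872800 + 1005965414028708599088273528923791808462400 + 880219737275120024202239337808317832404600 + 782417544244551132624212744718504739915200 + 704175789820096019361791470246654265923680 + 640159808927360017601628609315140241748800 + 586813158183413349468159558538878554936400 + 541673684476996937970608823266657127633600 + 502982707014354299544136764461895904231200 + 469450526546730679574527646831102843949120 + 440109868637560012101119668904158916202300 + 414221052835350599624583217792149568190400 + 391208772122275566312106372359252369957600 + 370618836747418957558837615919291718907200 + 352087894910048009680895735123327132961840 + 335321804676236199696091176307930602820800 + 320079904463680008800814304657570120874400 + 306163386878302617113822378368110550401600 + 293406579091706674734079779269439277468200 + 281670315928038407744716588098661706369472 + 270836842238498468985304411633328563816800 + 260805848081517044208070914906168246638400 + 251491353507177149772068382230947952115600 + 242819237868998627366134989740225608939200 + 234725263273365339787263823415551421974560 + 227153480587127748181223054918275569652800 + 220054934318780006050559834452079458101150 + 213386602975786672533876203105046747249600 + 207110526417675299812291608896074784095200 + 201193082805741719817654705784758361692480 + 195604386061137783156053186179626184978800 + 190317781032458383611294991958555207006400 + 185309418373709478779418807959645859453600 + 180557894825665645990202941088885709211200 + 176043947455024004840447867561663566480920 + 171750192639047809600436943962598601444800 + 167660902338118099848045588153965301410400 + 163761811586068841712044527964338201377600 + 160039952231840004400407152328785060437200 + 156483508848910226524842548943700947983040 + 153081693439151308556911189184055275200800 + 149824636131935323268466270265245588494400 + 146703289545853337367039889634719638734100 + 143709344861244085584039075560541686923200 + 140835157964019203872358294049330853184736 + 138073684278450199874861072597383189396800 + 135418421119249234492652205816664281908400 + 132863356569829437615432352876727219985600 + 130402924040758522104035457453084123319200 + 128031961785472003520325721863028048349760 + 125745676753588574886034191115473976057800 + 123539612249139652519612538639763906302400 + 121409618934499313683067494870112804469600 + 119351828783067121925727367838415977275200 + 117362631636682669893631911707775710987280 + 115438654068868199895375650860107256708800 + 113576740293563874090611527459137784826400 + 111773934892078733232030392102643534273600 + 110027467159390003025279917226039729050575 + 108334736895399387594121764653331425526720 + 106693301487893336266938101552523373624800 + 105100864152253137218177831380097651630400 + 103555263208837649906145804448037392047600 + 102054462292767539037940792789370183467200 + 100596541402870859908827352892379180846240 + 99179688707055777374900207076993558580800 + 97802193030568891578026593089813092489400 + 96462436961656988953670064417349899441600 + 95158890516229191805647495979277603503200 + 93890105309346135914905529366220568789824 + 92654709186854739389709403979822929726800 + 91451401275337145371661229902162891678400 + 90278947412832822995101470544442854605600 + 89136175926594432830606515221095476699200 + 88021973727512002420223933780831783240460 + 86935282693839014736023638302056082212800 + 85875096319523904800218471981299300722400 + 84840456604830845706239936174295694689600 + 83830451169059049924022794076982650705200 + 82844210567070119924916643558429913638080 + 81880905793034420856022263982169100688800 + 80939745956332875788711663246741869646400 + 80019976115920002200203576164392530218600 + 79120875260684945995706906769286996171200 + 78241754424455113262421274471850473991520 + 77381954925285276852944117609522446804800 + 76540846719575654278455594592027637600400 + 75717826862375916060407684972758523217600 + 74912318065967661634233135132622794247200 + 74123767349483791511767523183858343781440 + 73351644772926668683519944817359819367050 + 72595442249494434985751697963572604734400 + 71854672430622042792019537780270843461600 + 71128867658595557511292067701682249083200 + 70417578982009601936179147024665426592368 + 69720375229712477164533808935312303556800 = 36597976981018599156723866867773244209027075, so H_101 = 36597976981018599156723866867773244209027075/7041757898200960193617914702466542659236800; reducing by gcd(36597976981018599156723866867773244209027075, 7041757898200960193617914702466542659236800) = 25 gives 1463919079240743966268954674710929768361083/281670315928038407744716588098661706369472 ≈ 5.19728. (The PNT-adjacent estimate ln(101) + γ ≈ 5.19234 matches within O(1/n).)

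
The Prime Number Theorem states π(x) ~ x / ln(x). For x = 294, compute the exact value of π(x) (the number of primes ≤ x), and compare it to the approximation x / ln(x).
π(294) = 62;  x/ln(x) ≈ 51.73;  relative error ≈ 16.57%.

Directly count primes up to 294: π(294) = 62. The PNT approximation gives 294/ln(294) ≈ 294/5.68358 ≈ 51.73. Relative error (π(x) − x/ln(x)) / π(x) ≈ 16.57%; the approximation is known to undercount slightly (Li(x) is a better estimate).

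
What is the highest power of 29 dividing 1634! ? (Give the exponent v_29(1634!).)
v_29(1634!) = 57

Legendre's formula: v_p(n!) = Σ_{k ≥ 1} ⌊n / p^k⌋. For p = 29, n = 1634, the terms are:
  ⌊1634/29^1⌋ = ⌊1634/29⌋ = 56
  ⌊1634/29^2⌋ = ⌊1634/841⌋ = 1
(the next term ⌊1634/29^3⌋ = 0, terminating the sum). Summing: v_29(1634!) = 56 + 1 = 57.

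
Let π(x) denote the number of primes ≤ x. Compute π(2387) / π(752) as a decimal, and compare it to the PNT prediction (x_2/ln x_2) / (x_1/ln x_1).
π(2387)/π(752) = 354/133 ≈ 2.6617;  PNT prediction ≈ 2.7028.

π(752) = 133 and π(2387) = 354, so π(2387)/π(752) ≈ 2.6617. The PNT-predicted ratio is (2387/ln(2387)) / (752/ln(752)) ≈ 2.7028. The two agree to within a few percent, as expected.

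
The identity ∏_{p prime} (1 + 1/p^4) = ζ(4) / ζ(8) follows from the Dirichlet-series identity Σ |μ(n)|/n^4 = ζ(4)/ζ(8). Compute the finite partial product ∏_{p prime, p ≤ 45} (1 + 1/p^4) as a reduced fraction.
∏ = 9797980044774469102330603903164632306176249714317508104704/9089648120265456627180951239843248289566061362769110535625

The primes p ≤ 45 are [2, 3, 5, 7, 11, 13, 17, 19, 23, 29, 31, 37, 41, 43]. For each, (1 + 1/p^4) = (p^4 + 1)/p^4. Multiplying these fractions over p ∈ [2, 3, 5, 7, 11, 13, 17, 19, 23, 29, 31, 37, 41, 43] gives 9797980044774469102330603903164632306176249714317508104704/9089648120265456627180951239843248289566061362769110535625. (In the limit P → ∞ this tends to ζ(4)/ζ(8).)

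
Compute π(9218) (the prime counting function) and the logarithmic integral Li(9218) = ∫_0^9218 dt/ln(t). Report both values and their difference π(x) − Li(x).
π(9218) = 1142;  Li(9218) ≈ 1160.86;  π(x) − Li(x) ≈ -18.86.

Direct count of primes ≤ 9218 gives π(9218) = 1142. Numerical evaluation of the logarithmic integral gives Li(9218) ≈ 1160.86. The difference π(x) − Li(x) ≈ -18.86 is typically negative for small/moderate x (Li(x) overestimates), though Littlewood's theorem shows this sign changes infinitely often.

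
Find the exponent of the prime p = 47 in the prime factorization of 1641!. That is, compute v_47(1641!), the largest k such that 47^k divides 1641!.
v_47(1641!) = 34

Legendre's formula: v_p(n!) = Σ_{k ≥ 1} ⌊n / p^k⌋. For p = 47, n = 1641, the terms are:
  ⌊1641/47^1⌋ = ⌊1641/47⌋ = 34
(the next term ⌊1641/47^2⌋ = 0, terminating the sum). Summing: v_47(1641!) = 34 = 34.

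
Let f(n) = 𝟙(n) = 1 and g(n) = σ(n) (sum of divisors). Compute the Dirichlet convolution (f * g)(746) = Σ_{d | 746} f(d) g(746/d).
(𝟙 * σ)(746) = 1500

Divisors of 746: [1, 2, 373, 746]. For each d | 746:
  d = 1: 𝟙(1) · σ(746/1) = 1 · 1122 = 1122
  d = 2: 𝟙(2) · σ(746/2) = 1 · 374 = 374
  d = 373: 𝟙(373) · σ(746/373) = 1 · 3 = 3
  d = 746: 𝟙(746) · σ(746/746) = 1 · 1 = 1
Summing: (𝟙 * σ)(746) = 1122 + 374 + 3 + 1 = 1500.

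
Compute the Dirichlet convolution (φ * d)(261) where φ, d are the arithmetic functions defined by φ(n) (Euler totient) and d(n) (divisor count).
(φ * d)(261) = 390

Divisors of 261: [1, 3, 9, 29, 87, 261]. For each d | 261:
  d = 1: φ(1) · d(261/1) = 1 · 6 = 6
  d = 3: φ(3) · d(261/3) = 2 · 4 = 8
  d = 9: φ(9) · d(261/9) = 6 · 2 = 12
  d = 29: φ(29) · d(261/29) = 28 · 3 = 84
  d = 87: φ(87) · d(261/87) = 56 · 2 = 112
  d = 261: φ(261) · d(261/261) = 168 · 1 = 168
Summing: (φ * d)(261) = 6 + 8 + 12 + 84 + 112 + 168 = 390.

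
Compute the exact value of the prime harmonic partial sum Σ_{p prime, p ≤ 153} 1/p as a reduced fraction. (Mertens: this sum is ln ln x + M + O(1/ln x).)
Σ 1/p = 426559540131011718238816115585684956391671166781102121476137/225319534991831177328890236228992001350685163362356544091910

π(153) = 36, so the primes ≤ 153 are [2, 3, 5, 7, 11, 13, 17, 19, 23, 29, 31, 37, 41, 43, 47, 53, 59, 61, 67, 71, 73, 79, 83, 89, 97, 101, 103, 107, 109, 113, 127, 131, 137, 139, 149, 151]. Summing 1/p over these primes: 426559540131011718238816115585684956391671166781102121476137/225319534991831177328890236228992001350685163362356544091910 ≈ 1.8931. Mertens estimate ln ln(153) + 0.2615 ≈ 1.8770.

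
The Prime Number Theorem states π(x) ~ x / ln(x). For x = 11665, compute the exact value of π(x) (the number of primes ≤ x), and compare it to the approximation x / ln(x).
π(11665) = 1400;  x/ln(x) ≈ 1245.68;  relative error ≈ 11.02%.

Directly count primes up to 11665: π(11665) = 1400. The PNT approximation gives 11665/ln(11665) ≈ 11665/9.36435 ≈ 1245.68. Relative error (π(x) − x/ln(x)) / π(x) ≈ 11.02%; the approximation is known to undercount slightly (Li(x) is a better estimate).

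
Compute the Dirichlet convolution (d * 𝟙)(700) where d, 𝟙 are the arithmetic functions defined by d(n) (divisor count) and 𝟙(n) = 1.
(d * 𝟙)(700) = 108

Divisors of 700: [1, 2, 4, 5, 7, 10, 14, 20, 25, 28, 35, 50, 70, 100, 140, 175, 350, 700]. For each d | 700:
  d = 1: d(1) · 𝟙(700/1) = 1 · 1 = 1
  d = 2: d(2) · 𝟙(700/2) = 2 · 1 = 2
  d = 4: d(4) · 𝟙(700/4) = 3 · 1 = 3
  d = 5: d(5) · 𝟙(700/5) = 2 · 1 = 2
  d = 7: d(7) · 𝟙(700/7) = 2 · 1 = 2
  d = 10: d(10) · 𝟙(700/10) = 4 · 1 = 4
  d = 14: d(14) · 𝟙(700/14) = 4 · 1 = 4
  d = 20: d(20) · 𝟙(700/20) = 6 · 1 = 6
  d = 25: d(25) · 𝟙(700/25) = 3 · 1 = 3
  d = 28: d(28) · 𝟙(700/28) = 6 · 1 = 6
  d = 35: d(35) · 𝟙(700/35) = 4 · 1 = 4
  d = 50: d(50) · 𝟙(700/50) = 6 · 1 = 6
  d = 70: d(70) · 𝟙(700/70) = 8 · 1 = 8
  d = 100: d(100) · 𝟙(700/100) = 9 · 1 = 9
  d = 140: d(140) · 𝟙(700/140) = 12 · 1 = 12
  d = 175: d(175) · 𝟙(700/175) = 6 · 1 = 6
  d = 350: d(350) · 𝟙(700/350) = 12 · 1 = 12
  d = 700: d(700) · 𝟙(700/700) = 18 · 1 = 18
Summing: (d * 𝟙)(700) = 1 + 2 + 3 + 2 + 2 + 4 + 4 + 6 + 3 + 6 + 4 + 6 + 8 + 9 + 12 + 6 + 12 + 18 = 108.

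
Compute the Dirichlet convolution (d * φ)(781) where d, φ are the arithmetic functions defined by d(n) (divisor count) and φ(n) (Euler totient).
(d * φ)(781) = 864

Divisors of 781: [1, 11, 71, 781]. For each d | 781:
  d = 1: d(1) · φ(781/1) = 1 · 700 = 700
  d = 11: d(11) · φ(781/11) = 2 · 70 = 140
  d = 71: d(71) · φ(781/71) = 2 · 10 = 20
  d = 781: d(781) · φ(781/781) = 4 · 1 = 4
Summing: (d * φ)(781) = 700 + 140 + 20 + 4 = 864.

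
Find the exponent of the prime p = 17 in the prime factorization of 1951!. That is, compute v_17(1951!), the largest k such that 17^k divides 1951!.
v_17(1951!) = 120

Legendre's formula: v_p(n!) = Σ_{k ≥ 1} ⌊n / p^k⌋. For p = 17, n = 1951, the terms are:
  ⌊1951/17^1⌋ = ⌊1951/17⌋ = 114
  ⌊1951/17^2⌋ = ⌊1951/289⌋ = 6
(the next term ⌊1951/17^3⌋ = 0, terminating the sum). Summing: v_17(1951!) = 114 + 6 = 120.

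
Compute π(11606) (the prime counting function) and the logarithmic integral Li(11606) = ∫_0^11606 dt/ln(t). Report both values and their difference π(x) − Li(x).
π(11606) = 1396;  Li(11606) ≈ 1419.08;  π(x) − Li(x) ≈ -23.08.

Direct count of primes ≤ 11606 gives π(11606) = 1396. Numerical evaluation of the logarithmic integral gives Li(11606) ≈ 1419.08. The difference π(x) − Li(x) ≈ -23.08 is typically negative for small/moderate x (Li(x) overestimates), though Littlewood's theorem shows this sign changes infinitely often.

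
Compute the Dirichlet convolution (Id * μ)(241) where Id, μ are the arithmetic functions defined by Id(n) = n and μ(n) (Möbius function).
(Id * μ)(241) = 240

Divisors of 241: [1, 241]. For each d | 241:
  d = 1: Id(1) · μ(241/1) = 1 · -1 = -1
  d = 241: Id(241) · μ(241/241) = 241 · 1 = 241
Summing: (Id * μ)(241) = -1 + 241 = 240.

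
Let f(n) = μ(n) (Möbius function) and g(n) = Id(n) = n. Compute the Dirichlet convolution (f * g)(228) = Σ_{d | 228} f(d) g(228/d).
(μ * Id)(228) = 72

Divisors of 228: [1, 2, 3, 4, 6, 12, 19, 38, 57, 76, 114, 228]. For each d | 228:
  d = 1: μ(1) · Id(228/1) = 1 · 228 = 228
  d = 2: μ(2) · Id(228/2) = -1 · 114 = -114
  d = 3: μ(3) · Id(228/3) = -1 · 76 = -76
  d = 4: μ(4) · Id(228/4) = 0 · 57 = 0
  d = 6: μ(6) · Id(228/6) = 1 · 38 = 38
  d = 12: μ(12) · Id(228/12) = 0 · 19 = 0
  d = 19: μ(19) · Id(228/19) = -1 · 12 = -12
  d = 38: μ(38) · Id(228/38) = 1 · 6 = 6
  d = 57: μ(57) · Id(228/57) = 1 · 4 = 4
  d = 76: μ(76) · Id(228/76) = 0 · 3 = 0
  d = 114: μ(114) · Id(228/114) = -1 · 2 = -2
  d = 228: μ(228) · Id(228/228) = 0 · 1 = 0
Summing: (μ * Id)(228) = 228 + -114 + -76 + 0 + 38 + 0 + -12 + 6 + 4 + 0 + -2 + 0 = 72.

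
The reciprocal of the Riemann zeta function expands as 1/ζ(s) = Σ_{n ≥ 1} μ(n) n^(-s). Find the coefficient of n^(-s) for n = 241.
μ(241) = -1

Factor n = 241 = 241. μ(n) = 0 if any exponent ≥ 2 (not squarefree); otherwise μ(n) = (−1)^{ω(n)} where ω(n) is the number of distinct prime factors. Applying: μ(241) = -1.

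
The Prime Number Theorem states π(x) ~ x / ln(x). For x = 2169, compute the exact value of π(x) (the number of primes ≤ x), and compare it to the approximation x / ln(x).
π(2169) = 326;  x/ln(x) ≈ 282.35;  relative error ≈ 13.39%.

Directly count primes up to 2169: π(2169) = 326. The PNT approximation gives 2169/ln(2169) ≈ 2169/7.68202 ≈ 282.35. Relative error (π(x) − x/ln(x)) / π(x) ≈ 13.39%; the approximation is known to undercount slightly (Li(x) is a better estimate).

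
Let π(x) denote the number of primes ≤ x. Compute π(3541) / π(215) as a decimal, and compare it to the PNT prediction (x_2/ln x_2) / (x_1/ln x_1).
π(3541)/π(215) = 496/47 ≈ 10.5532;  PNT prediction ≈ 10.8237.

π(215) = 47 and π(3541) = 496, so π(3541)/π(215) ≈ 10.5532. The PNT-predicted ratio is (3541/ln(3541)) / (215/ln(215)) ≈ 10.8237. The two agree to within a few percent, as expected.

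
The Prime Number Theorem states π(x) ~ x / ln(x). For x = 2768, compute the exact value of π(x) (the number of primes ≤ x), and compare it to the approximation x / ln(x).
π(2768) = 403;  x/ln(x) ≈ 349.24;  relative error ≈ 13.34%.

Directly count primes up to 2768: π(2768) = 403. The PNT approximation gives 2768/ln(2768) ≈ 2768/7.92588 ≈ 349.24. Relative error (π(x) − x/ln(x)) / π(x) ≈ 13.34%; the approximation is known to undercount slightly (Li(x) is a better estimate).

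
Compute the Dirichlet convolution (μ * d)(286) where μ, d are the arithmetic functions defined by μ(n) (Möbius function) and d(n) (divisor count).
(μ * d)(286) = 1

Divisors of 286: [1, 2, 11, 13, 22, 26, 143, 286]. For each d | 286:
  d = 1: μ(1) · d(286/1) = 1 · 8 = 8
  d = 2: μ(2) · d(286/2) = -1 · 4 = -4
  d = 11: μ(11) · d(286/11) = -1 · 4 = -4
  d = 13: μ(13) · d(286/13) = -1 · 4 = -4
  d = 22: μ(22) · d(286/22) = 1 · 2 = 2
  d = 26: μ(26) · d(286/26) = 1 · 2 = 2
  d = 143: μ(143) · d(286/143) = 1 · 2 = 2
  d = 286: μ(286) · d(286/286) = -1 · 1 = -1
Summing: (μ * d)(286) = 8 + -4 + -4 + -4 + 2 + 2 + 2 + -1 = 1.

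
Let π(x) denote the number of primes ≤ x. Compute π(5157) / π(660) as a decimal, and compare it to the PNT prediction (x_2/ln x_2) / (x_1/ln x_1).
π(5157)/π(660) = 687/120 ≈ 5.7250;  PNT prediction ≈ 5.9344.

π(660) = 120 and π(5157) = 687, so π(5157)/π(660) ≈ 5.7250. The PNT-predicted ratio is (5157/ln(5157)) / (660/ln(660)) ≈ 5.9344. The two agree to within a few percent, as expected.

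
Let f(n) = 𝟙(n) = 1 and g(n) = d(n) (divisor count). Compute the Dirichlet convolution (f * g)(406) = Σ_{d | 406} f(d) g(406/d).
(𝟙 * d)(406) = 27

Divisors of 406: [1, 2, 7, 14, 29, 58, 203, 406]. For each d | 406:
  d = 1: 𝟙(1) · d(406/1) = 1 · 8 = 8
  d = 2: 𝟙(2) · d(406/2) = 1 · 4 = 4
  d = 7: 𝟙(7) · d(406/7) = 1 · 4 = 4
  d = 14: 𝟙(14) · d(406/14) = 1 · 2 = 2
  d = 29: 𝟙(29) · d(406/29) = 1 · 4 = 4
  d = 58: 𝟙(58) · d(406/58) = 1 · 2 = 2
  d = 203: 𝟙(203) · d(406/203) = 1 · 2 = 2
  d = 406: 𝟙(406) · d(406/406) = 1 · 1 = 1
Summing: (𝟙 * d)(406) = 8 + 4 + 4 + 2 + 4 + 2 + 2 + 1 = 27.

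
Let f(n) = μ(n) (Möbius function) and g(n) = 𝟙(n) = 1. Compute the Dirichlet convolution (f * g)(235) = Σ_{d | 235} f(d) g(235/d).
(μ * 𝟙)(235) = 0

Divisors of 235: [1, 5, 47, 235]. For each d | 235:
  d = 1: μ(1) · 𝟙(235/1) = 1 · 1 = 1
  d = 5: μ(5) · 𝟙(235/5) = -1 · 1 = -1
  d = 47: μ(47) · 𝟙(235/47) = -1 · 1 = -1
  d = 235: μ(235) · 𝟙(235/235) = 1 · 1 = 1
Summing: (μ * 𝟙)(235) = 1 + -1 + -1 + 1 = 0.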